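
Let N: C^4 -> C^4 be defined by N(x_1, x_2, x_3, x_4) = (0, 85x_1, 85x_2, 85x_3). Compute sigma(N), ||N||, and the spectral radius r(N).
sigma(N) = {0}; ||N|| = 85; r(N) = 0. (N is nilpotent with N^4 = 0.)

On C^4, N is a strictly lower-triangular matrix with 85 on the subdiagonal and zeros elsewhere, so its characteristic polynomial is lambda^4 and every eigenvalue is 0: sigma(N) = {0}. For the operator norm, N e_i = 85e_{i+1} for i = 1, ..., 3 and N e_4 = 0, so the singular values of N are 85 (with multiplicity 3) and 0; hence ||N|| = 85. The spectral radius r(N) = max|lambda| = 0. Note ||N|| > r(N) — characteristic of non-normal nilpotent operators. Indeed N^4 = 0.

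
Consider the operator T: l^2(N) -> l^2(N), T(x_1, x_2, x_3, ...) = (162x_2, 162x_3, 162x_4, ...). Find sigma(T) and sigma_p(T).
sigma(T) = closed disk {z in C : |z| ≤ 162}; sigma_p(T) = open disk {z in C : |z| < 162}

Note T = 162·V where V is the unit left shift (V x)_k = x_{k+1}; so sigma(T) = 162·sigma(V) and ||T|| = 162||V||. ||T x||^2 = 26244sum_{k≥2} |x_k|^2 ≤ 26244||x||^2, with equality on {x : x_1 = 0}, so ||T|| = 162. For any lambda with |lambda| < 162, set r = lambda/162 (|r| < 1); the vector x = (1, r, r^2, ...) is in l^2 and satisfies T x = 162(r, r^2, ...) = lambda x, so lambda is an eigenvalue. On the boundary |lambda| = 162 the geometric series diverges, so no l^2 eigenvector exists, but these lambda lie in the approximate point spectrum. Hence sigma(T) is the closed disk of radius 162 and sigma_p(T) is the open disk.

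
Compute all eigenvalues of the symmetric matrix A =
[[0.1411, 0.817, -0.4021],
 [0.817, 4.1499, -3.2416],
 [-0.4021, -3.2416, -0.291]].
sigma(A) ≈ {-2, 0, 6}

A is real symmetric, so its spectrum consists of real eigenvalues. Expanding the characteristic polynomial of the displayed matrix gives
  det(λ I - A) = p(λ) = λ^3 + (-4)λ^2 + (-12)λ + (0).
Solving p(λ) = 0 yields eigenvalues ≈ -2, 0, 6. (A is shown rounded to 4 decimals, so these recover the underlying integer eigenvalues to within that precision.)
Verification: the trace of A = 4 equals the sum of eigenvalues 4, and det(A) ≈ 0.0000 matches the eigenvalue product 0.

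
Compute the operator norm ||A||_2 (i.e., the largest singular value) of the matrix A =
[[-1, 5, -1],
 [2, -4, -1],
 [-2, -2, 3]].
||A||_2 ≈ 6.9206 (= sqrt(largest eigenvalue of A^T A))

||A||_2 = sigma_max(A) = sqrt(lambda_max(A^T A)). Form the symmetric matrix M = A^T A =
[[9, -9, -7],
 [-9, 45, -7],
 [-7, -7, 11]].
Its characteristic polynomial (trace, sum of principal 2x2 minors, determinant of M give the coefficients) is
  p(λ) = det(λ I - M) = λ^3 - 65λ^2 + 820λ - 36.
No integer candidate from the rational root theorem (±divisors of 36) is a root, so the roots are irrational. The cubic discriminant is Δ = 630375408 > 0, so there are three distinct real roots. p(0) = -36 and p(1) = 720 have opposite signs, so a root lies in (0, 1); Newton's method refines it to λ ≈ 0.0441. p(17) = 32 and p(18) = -504 have opposite signs, so a root lies in (17, 18); Newton's method refines it to λ ≈ 17.0611. p(47) = -1258 and p(48) = 156 have opposite signs, so a root lies in (47, 48); Newton's method refines it to λ ≈ 47.8949. Check (Vieta): the three roots sum to 65, matching tr M = 65.
So the eigenvalues of A^T A are ≈ 0.0441, 17.0611, 47.8949 (all ≥ 0, as they must be for A^T A). The largest is λ_max ≈ 47.8949, hence ||A||_2 = sqrt(λ_max) ≈ 6.9206.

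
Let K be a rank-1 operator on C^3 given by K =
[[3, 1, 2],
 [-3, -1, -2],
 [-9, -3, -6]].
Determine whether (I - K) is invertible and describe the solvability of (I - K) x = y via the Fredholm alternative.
(I - K) is invertible (det(I - K) = 5 ≠ 0), so for every y in C^3 the equation (I - K) x = y has a unique solution.

K has rank 1, so it is an outer product K = u v^T: every row of K is a multiple of one row vector. Reading off the entries, u = (1, -1, -3) and v = (3, 1, 2) (row i of K equals u_i·v^T). A rank-one matrix u v^T satisfies K u = u (v·u) and kills the (2)-dimensional subspace v^⊥, so its characteristic polynomial is lambda^2 (lambda - v·u) with v·u = tr K = -4. Hence the eigenvalues of I - K are 1 (multiplicity 2) and 1 - (-4) = 5, so det(I - K) = 5. (Direct check: I - K =
[[-2, -1, -2],
 [3, 2, 2],
 [9, 3, 7]]
has determinant 5.) The finite-dimensional Fredholm alternative says: either (I - K) is invertible, or ker(I - K) ≠ {0} and then range(I - K) = ker((I - K)^*)^⊥, with dim ker(I - K) = dim ker((I - K)^*). Since det(I - K) ≠ 0, 1 is not an eigenvalue of K and ker(I - K) = {0}, so we are in the first case: for every y there is a unique x = (I - K)^(-1) y. Explicitly, by the Sherman–Morrison formula, (I - u v^T)^(-1) = I + u v^T/(1 - v·u), i.e. (I - K)^(-1) = I + K/(5).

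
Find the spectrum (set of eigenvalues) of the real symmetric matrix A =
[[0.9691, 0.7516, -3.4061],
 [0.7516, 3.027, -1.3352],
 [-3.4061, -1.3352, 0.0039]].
sigma(A) ≈ {-3, 2, 5}

A is real symmetric, so its spectrum consists of real eigenvalues. Expanding the characteristic polynomial of the displayed matrix gives
  det(λ I - A) = p(λ) = λ^3 + (-4)λ^2 + (-11)λ + (30).
Solving p(λ) = 0 yields eigenvalues ≈ -3, 2, 5. (A is shown rounded to 4 decimals, so these recover the underlying integer eigenvalues to within that precision.)
Verification: the trace of A = 4 equals the sum of eigenvalues 4, and det(A) ≈ -29.9999 matches the eigenvalue product -30.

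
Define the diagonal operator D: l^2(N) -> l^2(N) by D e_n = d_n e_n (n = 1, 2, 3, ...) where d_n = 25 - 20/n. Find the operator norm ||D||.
||D|| = 25

For a diagonal operator on l^2 with entries d_n, ||D|| = sup_n |d_n|. Here d_1 = 5, d_2 = 15, ..., and d_n = 25 - 20/n increases monotonically toward 25. All terms lie in [5, 25), so |d_n| = d_n and the supremum is the limit 25, which is not attained by any individual d_n. Hence ||D|| = 25.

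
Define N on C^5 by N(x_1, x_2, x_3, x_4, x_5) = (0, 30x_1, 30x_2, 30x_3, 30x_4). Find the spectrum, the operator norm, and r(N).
sigma(N) = {0}; ||N|| = 30; r(N) = 0. (N is nilpotent with N^5 = 0.)

On C^5, N is a strictly lower-triangular matrix with 30 on the subdiagonal and zeros elsewhere, so its characteristic polynomial is lambda^5 and every eigenvalue is 0: sigma(N) = {0}. For the operator norm, N e_i = 30e_{i+1} for i = 1, ..., 4 and N e_5 = 0, so the singular values of N are 30 (with multiplicity 4) and 0; hence ||N|| = 30. The spectral radius r(N) = max|lambda| = 0. Note ||N|| > r(N) — characteristic of non-normal nilpotent operators. Indeed N^5 = 0.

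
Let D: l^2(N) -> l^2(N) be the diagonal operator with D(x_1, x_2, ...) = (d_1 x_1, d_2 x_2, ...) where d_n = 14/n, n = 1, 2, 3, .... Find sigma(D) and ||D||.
sigma(D) = {14/n : n ≥ 1} ∪ {0}; ||D|| = 14

A bounded diagonal operator on l^2 with diagonal entries d_n has spectrum equal to the closure of {d_n : n ≥ 1}: every d_n is an eigenvalue (with eigenvector e_n), so {d_n} ⊂ sigma(D); the spectrum is closed, so its closure is too; and for lambda not in the closure, (D - lambda I) has bounded inverse (the diagonal entries 1/(d_n - lambda) are bounded). For our sequence d_n = 14/n, n = 1, 2, 3, ...:
  - {d_n} = {14/n : n ≥ 1}; the only limit point is 0
  - closure = {14/n : n ≥ 1} ∪ {0}
For the norm: a diagonal operator has ||D|| = sup_n |d_n|. Here d_n = 14/n is positive and decreasing, so sup_n |d_n| = d_1 = 14. So ||D|| = 14.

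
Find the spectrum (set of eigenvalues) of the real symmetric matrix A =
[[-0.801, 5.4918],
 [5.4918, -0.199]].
sigma(A) ≈ {-6, 5}

A is real symmetric, so its spectrum consists of real eigenvalues. Expanding the characteristic polynomial of the displayed matrix gives
  det(λ I - A) = p(λ) = λ^2 + (1)λ + (-30).
Solving p(λ) = 0 yields eigenvalues ≈ -6, 5. (A is shown rounded to 4 decimals, so these recover the underlying integer eigenvalues to within that precision.)
Verification: the trace of A = -1 equals the sum of eigenvalues -1, and det(A) ≈ -30.0005 matches the eigenvalue product -30.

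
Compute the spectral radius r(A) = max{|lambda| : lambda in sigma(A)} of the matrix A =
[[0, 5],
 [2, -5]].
r(A) = (5 + sqrt(65))/2 ≈ 6.5311

The eigenvalues of A are the roots of its characteristic polynomial. With M = A (coefficients from the trace and determinant):
  p(λ) = det(λ I - M) = λ^2 + 5λ - 10.
For λ^2 + 5λ - 10 the discriminant is 65. It is nonnegative but not a perfect square, so the roots are real and irrational: λ = (-5 ± sqrt(65))/2 ≈ 1.5311, -6.5311.
Thus the eigenvalues (to 4 decimals) are 1.5311 (modulus 1.5311); -6.5311 (modulus 6.5311). The spectral radius is the largest modulus: r(A) = (5 + sqrt(65))/2 ≈ 6.5311. (Cross-check: r(A) ≤ ||A||_2 ≈ 7.2166; equality holds whenever A is normal, though it can also hold for some non-normal A.)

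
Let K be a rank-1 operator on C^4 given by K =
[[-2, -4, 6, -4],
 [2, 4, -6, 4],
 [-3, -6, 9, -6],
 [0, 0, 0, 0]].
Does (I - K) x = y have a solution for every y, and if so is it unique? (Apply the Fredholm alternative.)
(I - K) is invertible (det(I - K) = -10 ≠ 0), so for every y in C^4 the equation (I - K) x = y has a unique solution.

K has rank 1, so it is an outer product K = u v^T: every row of K is a multiple of one row vector. Reading off the entries, u = (-2, 2, -3, 0) and v = (1, 2, -3, 2) (row i of K equals u_i·v^T). A rank-one matrix u v^T satisfies K u = u (v·u) and kills the (3)-dimensional subspace v^⊥, so its characteristic polynomial is lambda^3 (lambda - v·u) with v·u = tr K = 11. Hence the eigenvalues of I - K are 1 (multiplicity 3) and 1 - (11) = -10, so det(I - K) = -10. (Direct check: I - K =
[[3, 4, -6, 4],
 [-2, -3, 6, -4],
 [3, 6, -8, 6],
 [0, 0, 0, 1]]
has determinant -10.) The finite-dimensional Fredholm alternative says: either (I - K) is invertible, or ker(I - K) ≠ {0} and then range(I - K) = ker((I - K)^*)^⊥, with dim ker(I - K) = dim ker((I - K)^*). Since det(I - K) ≠ 0, 1 is not an eigenvalue of K and ker(I - K) = {0}, so we are in the first case: for every y there is a unique x = (I - K)^(-1) y. Explicitly, by the Sherman–Morrison formula, (I - u v^T)^(-1) = I + u v^T/(1 - v·u), i.e. (I - K)^(-1) = I + K/(-10).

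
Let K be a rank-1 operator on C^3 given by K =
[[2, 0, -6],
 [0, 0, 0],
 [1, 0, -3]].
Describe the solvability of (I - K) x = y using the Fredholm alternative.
(I - K) is invertible (det(I - K) = 2 ≠ 0), so for every y in C^3 the equation (I - K) x = y has a unique solution.

K has rank 1, so it is an outer product K = u v^T: every row of K is a multiple of one row vector. Reading off the entries, u = (-2, 0, -1) and v = (-1, 0, 3) (row i of K equals u_i·v^T). A rank-one matrix u v^T satisfies K u = u (v·u) and kills the (2)-dimensional subspace v^⊥, so its characteristic polynomial is lambda^2 (lambda - v·u) with v·u = tr K = -1. Hence the eigenvalues of I - K are 1 (multiplicity 2) and 1 - (-1) = 2, so det(I - K) = 2. (Direct check: I - K =
[[-1, 0, 6],
 [0, 1, 0],
 [-1, 0, 4]]
has determinant 2.) The finite-dimensional Fredholm alternative says: either (I - K) is invertible, or ker(I - K) ≠ {0} and then range(I - K) = ker((I - K)^*)^⊥, with dim ker(I - K) = dim ker((I - K)^*). Since det(I - K) ≠ 0, 1 is not an eigenvalue of K and ker(I - K) = {0}, so we are in the first case: for every y there is a unique x = (I - K)^(-1) y. Explicitly, by the Sherman–Morrison formula, (I - u v^T)^(-1) = I + u v^T/(1 - v·u), i.e. (I - K)^(-1) = I + K/(2).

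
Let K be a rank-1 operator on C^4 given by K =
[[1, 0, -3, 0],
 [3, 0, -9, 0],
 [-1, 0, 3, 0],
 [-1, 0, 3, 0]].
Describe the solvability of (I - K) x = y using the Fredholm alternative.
(I - K) is invertible (det(I - K) = -3 ≠ 0), so for every y in C^4 the equation (I - K) x = y has a unique solution.

K has rank 1, so it is an outer product K = u v^T: every row of K is a multiple of one row vector. Reading off the entries, u = (1, 3, -1, -1) and v = (1, 0, -3, 0) (row i of K equals u_i·v^T). A rank-one matrix u v^T satisfies K u = u (v·u) and kills the (3)-dimensional subspace v^⊥, so its characteristic polynomial is lambda^3 (lambda - v·u) with v·u = tr K = 4. Hence the eigenvalues of I - K are 1 (multiplicity 3) and 1 - (4) = -3, so det(I - K) = -3. (Direct check: I - K =
[[0, 0, 3, 0],
 [-3, 1, 9, 0],
 [1, 0, -2, 0],
 [1, 0, -3, 1]]
has determinant -3.) The finite-dimensional Fredholm alternative says: either (I - K) is invertible, or ker(I - K) ≠ {0} and then range(I - K) = ker((I - K)^*)^⊥, with dim ker(I - K) = dim ker((I - K)^*). Since det(I - K) ≠ 0, 1 is not an eigenvalue of K and ker(I - K) = {0}, so we are in the first case: for every y there is a unique x = (I - K)^(-1) y. Explicitly, by the Sherman–Morrison formula, (I - u v^T)^(-1) = I + u v^T/(1 - v·u), i.e. (I - K)^(-1) = I + K/(-3).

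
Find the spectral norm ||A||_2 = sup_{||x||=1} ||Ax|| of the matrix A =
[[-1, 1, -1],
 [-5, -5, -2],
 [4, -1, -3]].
||A||_2 ≈ 7.5338 (= sqrt(largest eigenvalue of A^T A))

||A||_2 = sigma_max(A) = sqrt(lambda_max(A^T A)). Form the symmetric matrix M = A^T A =
[[42, 20, -1],
 [20, 27, 12],
 [-1, 12, 14]].
Its characteristic polynomial (trace, sum of principal 2x2 minors, determinant of M give the coefficients) is
  p(λ) = det(λ I - M) = λ^3 - 83λ^2 + 1555λ - 3721.
No integer candidate from the rational root theorem (±divisors of 3721) is a root, so the roots are irrational. The cubic discriminant is Δ = 1377858880 > 0, so there are three distinct real roots. p(2) = -935 and p(3) = 224 have opposite signs, so a root lies in (2, 3); Newton's method refines it to λ ≈ 2.7962. p(23) = 304 and p(24) = -385 have opposite signs, so a root lies in (23, 24); Newton's method refines it to λ ≈ 23.4457. p(56) = -1313 and p(57) = 440 have opposite signs, so a root lies in (56, 57); Newton's method refines it to λ ≈ 56.7581. Check (Vieta): the three roots sum to 83, matching tr M = 83.
So the eigenvalues of A^T A are ≈ 2.7962, 23.4457, 56.7581 (all ≥ 0, as they must be for A^T A). The largest is λ_max ≈ 56.7581, hence ||A||_2 = sqrt(λ_max) ≈ 7.5338.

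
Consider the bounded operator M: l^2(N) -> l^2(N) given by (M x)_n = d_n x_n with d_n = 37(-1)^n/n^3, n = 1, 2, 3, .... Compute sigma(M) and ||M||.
sigma(M) = {37(-1)^n/n^3 : n ≥ 1} ∪ {0}; ||M|| = 37

A bounded diagonal operator on l^2 with diagonal entries d_n has spectrum equal to the closure of {d_n : n ≥ 1}: every d_n is an eigenvalue (with eigenvector e_n), so {d_n} ⊂ sigma(M); the spectrum is closed, so its closure is too; and for lambda not in the closure, (M - lambda I) has bounded inverse (the diagonal entries 1/(d_n - lambda) are bounded). For our sequence d_n = 37(-1)^n/n^3, n = 1, 2, 3, ...:
  - {d_n} = {37(-1)^n/n^3 : n ≥ 1}; the only limit point is 0
  - closure = {37(-1)^n/n^3 : n ≥ 1} ∪ {0}
For the norm: a diagonal operator has ||M|| = sup_n |d_n|. Here |d_n| = 37/n^3 is decreasing, so sup_n |d_n| = |d_1| = 37. So ||M|| = 37.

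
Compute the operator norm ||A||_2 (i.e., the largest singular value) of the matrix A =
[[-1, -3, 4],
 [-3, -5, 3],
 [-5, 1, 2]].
||A||_2 ≈ 8.5883 (= sqrt(largest eigenvalue of A^T A))

||A||_2 = sigma_max(A) = sqrt(lambda_max(A^T A)). Form the symmetric matrix M = A^T A =
[[35, 13, -23],
 [13, 35, -25],
 [-23, -25, 29]].
Its characteristic polynomial (trace, sum of principal 2x2 minors, determinant of M give the coefficients) is
  p(λ) = det(λ I - M) = λ^3 - 99λ^2 + 1932λ - 5184.
No integer candidate from the rational root theorem (±divisors of 5184) is a root, so the roots are irrational. The cubic discriminant is Δ = 4739614992 > 0, so there are three distinct real roots. p(3) = -252 and p(4) = 1024 have opposite signs, so a root lies in (3, 4); Newton's method refines it to λ ≈ 3.1869. p(22) = 52 and p(23) = -952 have opposite signs, so a root lies in (22, 23); Newton's method refines it to λ ≈ 22.0534. p(73) = -2702 and p(74) = 884 have opposite signs, so a root lies in (73, 74); Newton's method refines it to λ ≈ 73.7597. Check (Vieta): the three roots sum to 99, matching tr M = 99.
So the eigenvalues of A^T A are ≈ 3.1869, 22.0534, 73.7597 (all ≥ 0, as they must be for A^T A). The largest is λ_max ≈ 73.7597, hence ||A||_2 = sqrt(λ_max) ≈ 8.5883.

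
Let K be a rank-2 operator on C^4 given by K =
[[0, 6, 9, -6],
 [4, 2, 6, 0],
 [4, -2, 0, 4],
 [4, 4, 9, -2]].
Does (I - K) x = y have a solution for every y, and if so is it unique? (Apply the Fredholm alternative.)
(I - K) is invertible (det(I - K) = -63 ≠ 0), so for every y in C^4 the equation (I - K) x = y has a unique solution.

K has rank 2 and factors as K = U V^T = u1 v1^T + u2 v2^T with u1 = (0, -2, -2, -2), v1 = (-2, 1, 0, -2), u2 = (3, 2, 0, 3), v2 = (0, 2, 3, -2) (multiplying out reproduces the displayed K). The nonzero eigenvalues of U V^T coincide with those of the 2 x 2 matrix G = V^T U = [[v1·u1, v1·u2], [v2·u1, v2·u2]] = [[2, -10], [-6, -2]], and by the Sylvester determinant identity det(I_4 - U V^T) = det(I_2 - V^T U) = det([[-1, 10], [6, 3]]) = (-1)(3) - (10)(6) = -63. (Direct check: I - K =
[[1, -6, -9, 6],
 [-4, -1, -6, 0],
 [-4, 2, 1, -4],
 [-4, -4, -9, 3]]
has determinant -63.) The finite-dimensional Fredholm alternative says: either (I - K) is invertible, or ker(I - K) ≠ {0} and then range(I - K) = ker((I - K)^*)^⊥, with dim ker(I - K) = dim ker((I - K)^*). Since det(I - K) ≠ 0, 1 is not an eigenvalue of K and ker(I - K) = {0}, so we are in the first case: for every y there is a unique x = (I - K)^(-1) y. (Explicitly, by the Woodbury identity, (I - U V^T)^(-1) = I + U (I_2 - G)^(-1) V^T.)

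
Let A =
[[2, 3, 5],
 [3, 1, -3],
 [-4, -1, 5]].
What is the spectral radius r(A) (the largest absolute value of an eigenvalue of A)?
r(A) = 5

The eigenvalues of A are the roots of its characteristic polynomial. With M = A (coefficients from the trace, the sum of principal 2x2 minors, and det A):
  p(λ) = det(λ I - M) = λ^3 - 8λ^2 + 25λ.
The constant term is 0, so λ = 0 is a root. Dividing out λ leaves p(λ) = λ(λ^2 - 8λ + 25). For λ^2 - 8λ + 25 the discriminant is -36. It is negative, so the roots are the complex-conjugate pair λ = 4 ± (sqrt(36)/2) i ≈ 4 ± 3i. For a conjugate pair the product of the roots equals the constant term, so |λ|^2 = 25 and |λ| = sqrt(25) = 5.
Thus the eigenvalues (to 4 decimals) are 4 ± 3i (modulus 5); 0 (modulus 0). The spectral radius is the largest modulus: r(A) = 5. (Cross-check: r(A) ≤ ||A||_2 ≈ 8.2592; equality holds whenever A is normal, though it can also hold for some non-normal A.)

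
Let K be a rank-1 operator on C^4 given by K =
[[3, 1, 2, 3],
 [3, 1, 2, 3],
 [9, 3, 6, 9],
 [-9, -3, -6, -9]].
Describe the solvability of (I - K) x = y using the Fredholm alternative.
(I - K) is singular (det(I - K) = 0, i.e. 1 ∈ sigma(K)). (I - K) x = y is solvable iff y ⊥ ker((I - K)^*) = span{(3, 1, 2, 3)}, i.e. iff 3y_1 + y_2 + 2y_3 + 3y_4 = 0. When solvable, the solutions are x = y + c·(1, 1, 3, -3), c arbitrary (ker(I - K) = span{(1, 1, 3, -3)}, dimension 1).

K has rank 1, so it is an outer product K = u v^T: every row of K is a multiple of one row vector. Reading off the entries, u = (1, 1, 3, -3) and v = (3, 1, 2, 3) (row i of K equals u_i·v^T). A rank-one matrix u v^T satisfies K u = u (v·u) and kills the (3)-dimensional subspace v^⊥, so its characteristic polynomial is lambda^3 (lambda - v·u) with v·u = tr K = 1. Hence the eigenvalues of I - K are 1 (multiplicity 3) and 1 - (1) = 0, so det(I - K) = 0. (Direct check: I - K =
[[-2, -1, -2, -3],
 [-3, 0, -2, -3],
 [-9, -3, -5, -9],
 [9, 3, 6, 10]]
has determinant 0.) So 1 is an eigenvalue of K and (I - K) is not invertible. The finite-dimensional Fredholm alternative says: either (I - K) is invertible, or ker(I - K) ≠ {0} and then range(I - K) = ker((I - K)^*)^⊥, with dim ker(I - K) = dim ker((I - K)^*). We are in the second case, so we need both kernels. Kernel of I - K: (I - K) u = u - u (v·u) = u - u = 0, so ker(I - K) = span{u} = span{(1, 1, 3, -3)} (it is exactly 1-dimensional because rank(I - K) = 3). Kernel of the adjoint: K is real, so (I - K)^* = I - K^T = I - v u^T, and (I - v u^T) v = v - v (u·v) = 0; hence ker((I - K)^*) = span{v} = span{(3, 1, 2, 3)}. Therefore (I - K) x = y is solvable iff <y, v> = 0, i.e. iff 3y_1 + y_2 + 2y_3 + 3y_4 = 0. When this holds, K y = u (v·y) = 0, so (I - K) y = y and x = y is a particular solution; the full solution set is the line x = y + c·u = y + c·(1, 1, 3, -3), c ∈ C.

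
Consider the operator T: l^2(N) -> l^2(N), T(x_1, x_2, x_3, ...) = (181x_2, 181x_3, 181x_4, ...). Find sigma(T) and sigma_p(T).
sigma(T) = closed disk {z in C : |z| ≤ 181}; sigma_p(T) = open disk {z in C : |z| < 181}

Note T = 181·V where V is the unit left shift (V x)_k = x_{k+1}; so sigma(T) = 181·sigma(V) and ||T|| = 181||V||. ||T x||^2 = 32761sum_{k≥2} |x_k|^2 ≤ 32761||x||^2, with equality on {x : x_1 = 0}, so ||T|| = 181. For any lambda with |lambda| < 181, set r = lambda/181 (|r| < 1); the vector x = (1, r, r^2, ...) is in l^2 and satisfies T x = 181(r, r^2, ...) = lambda x, so lambda is an eigenvalue. On the boundary |lambda| = 181 the geometric series diverges, so no l^2 eigenvector exists, but these lambda lie in the approximate point spectrum. Hence sigma(T) is the closed disk of radius 181 and sigma_p(T) is the open disk.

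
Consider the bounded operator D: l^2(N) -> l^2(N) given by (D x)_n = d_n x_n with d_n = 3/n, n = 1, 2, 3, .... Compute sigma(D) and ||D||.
sigma(D) = {3/n : n ≥ 1} ∪ {0}; ||D|| = 3

A bounded diagonal operator on l^2 with diagonal entries d_n has spectrum equal to the closure of {d_n : n ≥ 1}: every d_n is an eigenvalue (with eigenvector e_n), so {d_n} ⊂ sigma(D); the spectrum is closed, so its closure is too; and for lambda not in the closure, (D - lambda I) has bounded inverse (the diagonal entries 1/(d_n - lambda) are bounded). For our sequence d_n = 3/n, n = 1, 2, 3, ...:
  - {d_n} = {3/n : n ≥ 1}; the only limit point is 0
  - closure = {3/n : n ≥ 1} ∪ {0}
For the norm: a diagonal operator has ||D|| = sup_n |d_n|. Here d_n = 3/n is positive and decreasing, so sup_n |d_n| = d_1 = 3. So ||D|| = 3.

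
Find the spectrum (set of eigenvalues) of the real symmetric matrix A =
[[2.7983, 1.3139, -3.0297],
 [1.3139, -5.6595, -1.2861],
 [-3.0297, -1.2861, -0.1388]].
sigma(A) ≈ {-6, -2, 5}

A is real symmetric, so its spectrum consists of real eigenvalues. Expanding the characteristic polynomial of the displayed matrix gives
  det(λ I - A) = p(λ) = λ^3 + (3)λ^2 + (-28)λ + (-59.9975).
Solving p(λ) = 0 yields eigenvalues ≈ -6, -2, 5. (A is shown rounded to 4 decimals, so these recover the underlying integer eigenvalues to within that precision.)
Verification: the trace of A = -3 equals the sum of eigenvalues -3, and det(A) ≈ 59.9975 matches the eigenvalue product 60.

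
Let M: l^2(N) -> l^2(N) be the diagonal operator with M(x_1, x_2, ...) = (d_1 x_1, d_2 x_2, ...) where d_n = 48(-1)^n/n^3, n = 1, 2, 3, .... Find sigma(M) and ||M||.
sigma(M) = {48(-1)^n/n^3 : n ≥ 1} ∪ {0}; ||M|| = 48

A bounded diagonal operator on l^2 with diagonal entries d_n has spectrum equal to the closure of {d_n : n ≥ 1}: every d_n is an eigenvalue (with eigenvector e_n), so {d_n} ⊂ sigma(M); the spectrum is closed, so its closure is too; and for lambda not in the closure, (M - lambda I) has bounded inverse (the diagonal entries 1/(d_n - lambda) are bounded). For our sequence d_n = 48(-1)^n/n^3, n = 1, 2, 3, ...:
  - {d_n} = {48(-1)^n/n^3 : n ≥ 1}; the only limit point is 0
  - closure = {48(-1)^n/n^3 : n ≥ 1} ∪ {0}
For the norm: a diagonal operator has ||M|| = sup_n |d_n|. Here |d_n| = 48/n^3 is decreasing, so sup_n |d_n| = |d_1| = 48. So ||M|| = 48.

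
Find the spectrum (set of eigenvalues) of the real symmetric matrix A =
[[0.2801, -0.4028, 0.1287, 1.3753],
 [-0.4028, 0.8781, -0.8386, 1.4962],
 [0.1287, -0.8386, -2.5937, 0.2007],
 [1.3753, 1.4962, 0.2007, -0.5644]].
sigma(A) ≈ {-3, -2, 1, 2}

A is real symmetric, so its spectrum consists of real eigenvalues. Expanding the characteristic polynomial of the displayed matrix gives
  det(λ I - A) = p(λ) = λ^4 + (2)λ^3 + (-7)λ^2 + (-8)λ + (12).
Solving p(λ) = 0 yields eigenvalues ≈ -3, -2, 1, 2. (A is shown rounded to 4 decimals, so these recover the underlying integer eigenvalues to within that precision.)
Verification: the trace of A = -2 equals the sum of eigenvalues -2, and det(A) ≈ 12.0006 matches the eigenvalue product 12.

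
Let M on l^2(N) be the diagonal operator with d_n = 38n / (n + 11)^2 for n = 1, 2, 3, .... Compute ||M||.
||M|| = 19/22 (attained at n = 11)

For M diagonal, ||M|| = sup_n |d_n|. Treat f(x) = 38x / (x + 11)^2 for real x > 0. By the quotient rule, f'(x) = 38(11 - x)/(x + 11)^3, which is positive for x < 11 and negative for x > 11. So f has a unique maximum at x = 11, and since 11 is a positive integer, the supremum over n ≥ 1 is attained at n = 11: d_11 = 38·11/(11 + 11)^2 = 38·11/484 = 19/22. Hence ||M|| = 19/22.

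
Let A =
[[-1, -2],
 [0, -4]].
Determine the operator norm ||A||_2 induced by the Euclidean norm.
||A||_2 = sqrt((21 + sqrt(377))/2) ≈ 4.4954 (= sqrt(largest eigenvalue of A^T A))

||A||_2 = sigma_max(A) = sqrt(lambda_max(A^T A)). Form the symmetric matrix M = A^T A =
[[1, 2],
 [2, 20]].
Its characteristic polynomial (trace, determinant of M give the coefficients) is
  p(λ) = det(λ I - M) = λ^2 - 21λ + 16.
For λ^2 - 21λ + 16 the discriminant is 377. It is nonnegative but not a perfect square, so the roots are real and irrational: λ = (21 ± sqrt(377))/2 ≈ 20.2082, 0.7918.
So the eigenvalues of A^T A are ≈ 0.7918, 20.2082 (all ≥ 0, as they must be for A^T A). The largest is λ_max = (21 + sqrt(377))/2 ≈ 20.2082, hence ||A||_2 = sqrt(λ_max) = sqrt((21 + sqrt(377))/2) ≈ 4.4954.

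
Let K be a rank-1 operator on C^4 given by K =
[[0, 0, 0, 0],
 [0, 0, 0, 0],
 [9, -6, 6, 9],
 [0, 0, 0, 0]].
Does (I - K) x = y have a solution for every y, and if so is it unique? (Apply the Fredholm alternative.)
(I - K) is invertible (det(I - K) = -5 ≠ 0), so for every y in C^4 the equation (I - K) x = y has a unique solution.

K has rank 1, so it is an outer product K = u v^T: every row of K is a multiple of one row vector. Reading off the entries, u = (0, 0, 3, 0) and v = (3, -2, 2, 3) (row i of K equals u_i·v^T). A rank-one matrix u v^T satisfies K u = u (v·u) and kills the (3)-dimensional subspace v^⊥, so its characteristic polynomial is lambda^3 (lambda - v·u) with v·u = tr K = 6. Hence the eigenvalues of I - K are 1 (multiplicity 3) and 1 - (6) = -5, so det(I - K) = -5. (Direct check: I - K =
[[1, 0, 0, 0],
 [0, 1, 0, 0],
 [-9, 6, -5, -9],
 [0, 0, 0, 1]]
has determinant -5.) The finite-dimensional Fredholm alternative says: either (I - K) is invertible, or ker(I - K) ≠ {0} and then range(I - K) = ker((I - K)^*)^⊥, with dim ker(I - K) = dim ker((I - K)^*). Since det(I - K) ≠ 0, 1 is not an eigenvalue of K and ker(I - K) = {0}, so we are in the first case: for every y there is a unique x = (I - K)^(-1) y. Explicitly, by the Sherman–Morrison formula, (I - u v^T)^(-1) = I + u v^T/(1 - v·u), i.e. (I - K)^(-1) = I + K/(-5).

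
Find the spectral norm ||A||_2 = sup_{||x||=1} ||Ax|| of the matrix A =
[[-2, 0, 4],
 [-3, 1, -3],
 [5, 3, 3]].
||A||_2 ≈ 7.4713 (= sqrt(largest eigenvalue of A^T A))

||A||_2 = sigma_max(A) = sqrt(lambda_max(A^T A)). Form the symmetric matrix M = A^T A =
[[38, 12, 16],
 [12, 10, 6],
 [16, 6, 34]].
Its characteristic polynomial (trace, sum of principal 2x2 minors, determinant of M give the coefficients) is
  p(λ) = det(λ I - M) = λ^3 - 82λ^2 + 1576λ - 6400.
No integer candidate from the rational root theorem (±divisors of 6400) is a root, so the roots are irrational. The cubic discriminant is Δ = 709771520 > 0, so there are three distinct real roots. p(5) = -445 and p(6) = 320 have opposite signs, so a root lies in (5, 6); Newton's method refines it to λ ≈ 5.5606. p(20) = 320 and p(21) = -205 have opposite signs, so a root lies in (20, 21); Newton's method refines it to λ ≈ 20.6187. p(55) = -1395 and p(56) = 320 have opposite signs, so a root lies in (55, 56); Newton's method refines it to λ ≈ 55.8207. Check (Vieta): the three roots sum to 82, matching tr M = 82.
So the eigenvalues of A^T A are ≈ 5.5606, 20.6187, 55.8207 (all ≥ 0, as they must be for A^T A). The largest is λ_max ≈ 55.8207, hence ||A||_2 = sqrt(λ_max) ≈ 7.4713.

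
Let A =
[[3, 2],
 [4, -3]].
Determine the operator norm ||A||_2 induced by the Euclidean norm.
||A||_2 = sqrt((38 + sqrt(288))/2) ≈ 5.2426 (= sqrt(largest eigenvalue of A^T A))

||A||_2 = sigma_max(A) = sqrt(lambda_max(A^T A)). Form the symmetric matrix M = A^T A =
[[25, -6],
 [-6, 13]].
Its characteristic polynomial (trace, determinant of M give the coefficients) is
  p(λ) = det(λ I - M) = λ^2 - 38λ + 289.
For λ^2 - 38λ + 289 the discriminant is 288. It is nonnegative but not a perfect square, so the roots are real and irrational: λ = (38 ± sqrt(288))/2 ≈ 27.4853, 10.5147.
So the eigenvalues of A^T A are ≈ 10.5147, 27.4853 (all ≥ 0, as they must be for A^T A). The largest is λ_max = (38 + sqrt(288))/2 ≈ 27.4853, hence ||A||_2 = sqrt(λ_max) = sqrt((38 + sqrt(288))/2) ≈ 5.2426.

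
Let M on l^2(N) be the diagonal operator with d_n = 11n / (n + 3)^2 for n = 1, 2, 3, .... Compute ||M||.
||M|| = 11/12 (attained at n = 3)

For M diagonal, ||M|| = sup_n |d_n|. Treat f(x) = 11x / (x + 3)^2 for real x > 0. By the quotient rule, f'(x) = 11(3 - x)/(x + 3)^3, which is positive for x < 3 and negative for x > 3. So f has a unique maximum at x = 3, and since 3 is a positive integer, the supremum over n ≥ 1 is attained at n = 3: d_3 = 11·3/(3 + 3)^2 = 11·3/36 = 11/12. Hence ||M|| = 11/12.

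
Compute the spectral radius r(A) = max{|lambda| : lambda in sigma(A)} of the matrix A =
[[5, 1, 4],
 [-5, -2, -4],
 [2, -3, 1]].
r(A) = (7 + sqrt(53))/2 ≈ 7.1401

The eigenvalues of A are the roots of its characteristic polynomial. With M = A (coefficients from the trace, the sum of principal 2x2 minors, and det A):
  p(λ) = det(λ I - M) = λ^3 - 4λ^2 - 22λ - 3.
By the rational root theorem any rational root is an integer divisor of 3. Testing λ = -3: p(-3) = -27 - 36 + 66 - 3 = 0, so λ = -3 is a root. Dividing out (λ + 3) leaves p(λ) = (λ + 3)(λ^2 - 7λ - 1). For λ^2 - 7λ - 1 the discriminant is 53. It is nonnegative but not a perfect square, so the roots are real and irrational: λ = (7 ± sqrt(53))/2 ≈ 7.1401, -0.1401.
Thus the eigenvalues (to 4 decimals) are 7.1401 (modulus 7.1401); -0.1401 (modulus 0.1401); -3 (modulus 3). The spectral radius is the largest modulus: r(A) = (7 + sqrt(53))/2 ≈ 7.1401. (Cross-check: r(A) ≤ ||A||_2 ≈ 9.4299; equality holds whenever A is normal, though it can also hold for some non-normal A.)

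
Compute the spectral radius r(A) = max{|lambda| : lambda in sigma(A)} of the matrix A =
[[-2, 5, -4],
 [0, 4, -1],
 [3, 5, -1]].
r(A) ≈ 3.3963

The eigenvalues of A are the roots of its characteristic polynomial. With M = A (coefficients from the trace, the sum of principal 2x2 minors, and det A):
  p(λ) = det(λ I - M) = λ^3 - λ^2 + 7λ - 31.
No integer candidate from the rational root theorem (±divisors of 31) is a root, so the roots are irrational. The cubic discriminant is Δ = -23488 < 0, so there is one real root and a complex-conjugate pair. p(2) = -13 and p(3) = 8 have opposite signs, so a root lies in (2, 3); Newton's method refines it to λ ≈ 2.6875. Dividing out (λ - (2.6875)) leaves approximately λ^2 + 1.6875λ + 11.535. For λ^2 + 1.6875λ + 11.535 the discriminant is -43.2925. It is negative, so the remaining roots are the complex-conjugate pair λ ≈ -0.8437 ± 3.2899i. Their product equals the constant term, so |λ|^2 ≈ 11.535 and |λ| ≈ 3.3963.
Thus the eigenvalues (to 4 decimals) are 2.6875 (modulus 2.6875); -0.8437 ± 3.2899i (modulus 3.3963). The spectral radius is the largest modulus: r(A) ≈ 3.3963. (Cross-check: r(A) ≤ ||A||_2 ≈ 8.9292; equality holds whenever A is normal, though it can also hold for some non-normal A.)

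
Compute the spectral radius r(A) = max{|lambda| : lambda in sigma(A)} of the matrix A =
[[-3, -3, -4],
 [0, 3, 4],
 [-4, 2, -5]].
r(A) ≈ 8.0376

The eigenvalues of A are the roots of its characteristic polynomial. With M = A (coefficients from the trace, the sum of principal 2x2 minors, and det A):
  p(λ) = det(λ I - M) = λ^3 + 5λ^2 - 33λ - 69.
No integer candidate from the rational root theorem (±divisors of 69) is a root, so the roots are irrational. The cubic discriminant is Δ = 281856 > 0, so there are three distinct real roots. p(-9) = -96 and p(-8) = 3 have opposite signs, so a root lies in (-9, -8); Newton's method refines it to λ ≈ -8.0376. p(-2) = 9 and p(-1) = -32 have opposite signs, so a root lies in (-2, -1); Newton's method refines it to λ ≈ -1.7814. p(4) = -57 and p(5) = 16 have opposite signs, so a root lies in (4, 5); Newton's method refines it to λ ≈ 4.819. Check (Vieta): the three roots sum to -5, matching tr M = -5.
Thus the eigenvalues (to 4 decimals) are -8.0376 (modulus 8.0376); -1.7814 (modulus 1.7814); 4.819 (modulus 4.819). The spectral radius is the largest modulus: r(A) ≈ 8.0376. (Cross-check: r(A) ≤ ||A||_2 ≈ 8.9159; equality holds whenever A is normal, though it can also hold for some non-normal A.)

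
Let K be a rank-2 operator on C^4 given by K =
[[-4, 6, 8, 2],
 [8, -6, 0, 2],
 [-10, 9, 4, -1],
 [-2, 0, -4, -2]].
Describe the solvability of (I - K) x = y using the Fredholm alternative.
(I - K) is invertible (det(I - K) = 37 ≠ 0), so for every y in C^4 the equation (I - K) x = y has a unique solution.

K has rank 2 and factors as K = U V^T = u1 v1^T + u2 v2^T with u1 = (2, 2, -1, -2), v1 = (1, 0, 2, 1), u2 = (-2, 2, -3, 0), v2 = (3, -3, -2, 0) (multiplying out reproduces the displayed K). The nonzero eigenvalues of U V^T coincide with those of the 2 x 2 matrix G = V^T U = [[v1·u1, v1·u2], [v2·u1, v2·u2]] = [[-2, -8], [2, -6]], and by the Sylvester determinant identity det(I_4 - U V^T) = det(I_2 - V^T U) = det([[3, 8], [-2, 7]]) = (3)(7) - (8)(-2) = 37. (Direct check: I - K =
[[5, -6, -8, -2],
 [-8, 7, 0, -2],
 [10, -9, -3, 1],
 [2, 0, 4, 3]]
has determinant 37.) The finite-dimensional Fredholm alternative says: either (I - K) is invertible, or ker(I - K) ≠ {0} and then range(I - K) = ker((I - K)^*)^⊥, with dim ker(I - K) = dim ker((I - K)^*). Since det(I - K) ≠ 0, 1 is not an eigenvalue of K and ker(I - K) = {0}, so we are in the first case: for every y there is a unique x = (I - K)^(-1) y. (Explicitly, by the Woodbury identity, (I - U V^T)^(-1) = I + U (I_2 - G)^(-1) V^T.)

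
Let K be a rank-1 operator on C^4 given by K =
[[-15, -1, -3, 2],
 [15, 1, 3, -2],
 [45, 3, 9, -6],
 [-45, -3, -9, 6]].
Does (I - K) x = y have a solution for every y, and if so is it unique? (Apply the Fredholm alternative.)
(I - K) is singular (det(I - K) = 0, i.e. 1 ∈ sigma(K)). (I - K) x = y is solvable iff y ⊥ ker((I - K)^*) = span{(-15, -1, -3, 2)}, i.e. iff -15y_1 - y_2 - 3y_3 + 2y_4 = 0. When solvable, the solutions are x = y + c·(1, -1, -3, 3), c arbitrary (ker(I - K) = span{(1, -1, -3, 3)}, dimension 1).

K has rank 1, so it is an outer product K = u v^T: every row of K is a multiple of one row vector. Reading off the entries, u = (1, -1, -3, 3) and v = (-15, -1, -3, 2) (row i of K equals u_i·v^T). A rank-one matrix u v^T satisfies K u = u (v·u) and kills the (3)-dimensional subspace v^⊥, so its characteristic polynomial is lambda^3 (lambda - v·u) with v·u = tr K = 1. Hence the eigenvalues of I - K are 1 (multiplicity 3) and 1 - (1) = 0, so det(I - K) = 0. (Direct check: I - K =
[[16, 1, 3, -2],
 [-15, 0, -3, 2],
 [-45, -3, -8, 6],
 [45, 3, 9, -5]]
has determinant 0.) So 1 is an eigenvalue of K and (I - K) is not invertible. The finite-dimensional Fredholm alternative says: either (I - K) is invertible, or ker(I - K) ≠ {0} and then range(I - K) = ker((I - K)^*)^⊥, with dim ker(I - K) = dim ker((I - K)^*). We are in the second case, so we need both kernels. Kernel of I - K: (I - K) u = u - u (v·u) = u - u = 0, so ker(I - K) = span{u} = span{(1, -1, -3, 3)} (it is exactly 1-dimensional because rank(I - K) = 3). Kernel of the adjoint: K is real, so (I - K)^* = I - K^T = I - v u^T, and (I - v u^T) v = v - v (u·v) = 0; hence ker((I - K)^*) = span{v} = span{(-15, -1, -3, 2)}. Therefore (I - K) x = y is solvable iff <y, v> = 0, i.e. iff -15y_1 - y_2 - 3y_3 + 2y_4 = 0. When this holds, K y = u (v·y) = 0, so (I - K) y = y and x = y is a particular solution; the full solution set is the line x = y + c·u = y + c·(1, -1, -3, 3), c ∈ C.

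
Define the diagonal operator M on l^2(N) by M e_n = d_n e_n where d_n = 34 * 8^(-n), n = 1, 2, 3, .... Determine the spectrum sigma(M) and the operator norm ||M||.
sigma(M) = {34 * 8^(-n) : n ≥ 1} ∪ {0}; ||M|| = 17/4

A bounded diagonal operator on l^2 with diagonal entries d_n has spectrum equal to the closure of {d_n : n ≥ 1}: every d_n is an eigenvalue (with eigenvector e_n), so {d_n} ⊂ sigma(M); the spectrum is closed, so its closure is too; and for lambda not in the closure, (M - lambda I) has bounded inverse (the diagonal entries 1/(d_n - lambda) are bounded). For our sequence d_n = 34 * 8^(-n), n = 1, 2, 3, ...:
  - {d_n} = {34 * 8^(-n) : n ≥ 1}; the only limit point is 0
  - closure = {34 * 8^(-n) : n ≥ 1} ∪ {0}
For the norm: a diagonal operator has ||M|| = sup_n |d_n|. Here d_n = 34 * 8^(-n) is positive and decreasing, so sup_n |d_n| = d_1 = 34/8 = 17/4. So ||M|| = 17/4.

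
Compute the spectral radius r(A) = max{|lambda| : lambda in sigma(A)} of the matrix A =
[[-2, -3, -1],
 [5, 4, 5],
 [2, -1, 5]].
r(A) ≈ 4.6409

The eigenvalues of A are the roots of its characteristic polynomial. With M = A (coefficients from the trace, the sum of principal 2x2 minors, and det A):
  p(λ) = det(λ I - M) = λ^3 - 7λ^2 + 24λ - 8.
No integer candidate from the rational root theorem (±divisors of 8) is a root, so the roots are irrational. The cubic discriminant is Δ = -15584 < 0, so there is one real root and a complex-conjugate pair. p(0) = -8 and p(1) = 10 have opposite signs, so a root lies in (0, 1); Newton's method refines it to λ ≈ 0.3714. Dividing out (λ - (0.3714)) leaves approximately λ^2 - 6.6286λ + 21.5379. For λ^2 - 6.6286λ + 21.5379 the discriminant is -42.2138. It is negative, so the remaining roots are the complex-conjugate pair λ ≈ 3.3143 ± 3.2486i. Their product equals the constant term, so |λ|^2 ≈ 21.5379 and |λ| ≈ 4.6409.
Thus the eigenvalues (to 4 decimals) are 0.3714 (modulus 0.3714); 3.3143 ± 3.2486i (modulus 4.6409). The spectral radius is the largest modulus: r(A) ≈ 4.6409. (Cross-check: r(A) ≤ ||A||_2 ≈ 9.6325; equality holds whenever A is normal, though it can also hold for some non-normal A.)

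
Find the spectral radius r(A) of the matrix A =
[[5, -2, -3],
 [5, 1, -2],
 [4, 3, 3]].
r(A) ≈ 6.3299

The eigenvalues of A are the roots of its characteristic polynomial. With M = A (coefficients from the trace, the sum of principal 2x2 minors, and det A):
  p(λ) = det(λ I - M) = λ^3 - 9λ^2 + 51λ - 58.
No integer candidate from the rational root theorem (±divisors of 58) is a root, so the roots are irrational. The cubic discriminant is Δ = -100683 < 0, so there is one real root and a complex-conjugate pair. p(1) = -15 and p(2) = 16 have opposite signs, so a root lies in (1, 2); Newton's method refines it to λ ≈ 1.4476. Dividing out (λ - (1.4476)) leaves approximately λ^2 - 7.5524λ + 40.0674. For λ^2 - 7.5524λ + 40.0674 the discriminant is -103.2302. It is negative, so the remaining roots are the complex-conjugate pair λ ≈ 3.7762 ± 5.0801i. Their product equals the constant term, so |λ|^2 ≈ 40.0674 and |λ| ≈ 6.3299.
Thus the eigenvalues (to 4 decimals) are 1.4476 (modulus 1.4476); 3.7762 ± 5.0801i (modulus 6.3299). The spectral radius is the largest modulus: r(A) ≈ 6.3299. (Cross-check: r(A) ≤ ||A||_2 ≈ 8.3527; equality holds whenever A is normal, though it can also hold for some non-normal A.)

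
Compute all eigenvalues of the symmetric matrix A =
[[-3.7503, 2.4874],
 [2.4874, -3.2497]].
sigma(A) ≈ {-6, -1}

A is real symmetric, so its spectrum consists of real eigenvalues. Expanding the characteristic polynomial of the displayed matrix gives
  det(λ I - A) = p(λ) = λ^2 + (7)λ + (6).
Solving p(λ) = 0 yields eigenvalues ≈ -6, -1. (A is shown rounded to 4 decimals, so these recover the underlying integer eigenvalues to within that precision.)
Verification: the trace of A = -7 equals the sum of eigenvalues -7, and det(A) ≈ 6.0002 matches the eigenvalue product 6.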